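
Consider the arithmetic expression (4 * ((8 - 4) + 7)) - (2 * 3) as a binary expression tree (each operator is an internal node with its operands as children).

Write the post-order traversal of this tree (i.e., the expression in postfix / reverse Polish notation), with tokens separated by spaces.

Post-order on an expression tree gives postfix notation: for each operator, emit left operand, right operand, then the operator.

4 8 4 - 7 + * 2 3 * -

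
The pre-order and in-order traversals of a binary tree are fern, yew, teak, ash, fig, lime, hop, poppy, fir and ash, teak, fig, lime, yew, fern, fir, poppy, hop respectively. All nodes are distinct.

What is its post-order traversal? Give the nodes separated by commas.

ash, lime, fig, teak, yew, fir, poppy, hop, fern

The first element of pre-order is the root; it splits in-order into left and right subtrees.
Root fern: left subtree has 5 nodes {ash, teak, fig, lime, yew}, right has 3 {fir, poppy, hop}.
  Root yew: left subtree has 4 nodes {ash, teak, fig, lime}, right has 0 { }.
    Root teak: left subtree has 1 node {ash}, right has 2 {fig, lime}.
      Root fig: left subtree has 0 nodes { }, right has 1 {lime}.
  Root hop: left subtree has 2 nodes {fir, poppy}, right has 0 { }.
    Root poppy: left subtree has 1 node {fir}, right has 0 { }.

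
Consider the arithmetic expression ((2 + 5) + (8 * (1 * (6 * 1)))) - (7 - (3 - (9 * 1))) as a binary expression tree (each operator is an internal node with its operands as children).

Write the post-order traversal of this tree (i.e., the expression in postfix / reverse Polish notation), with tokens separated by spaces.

Post-order on an expression tree gives postfix notation: for each operator, emit left operand, right operand, then the operator.

2 5 + 8 1 6 1 * * * + 7 3 9 1 * - - -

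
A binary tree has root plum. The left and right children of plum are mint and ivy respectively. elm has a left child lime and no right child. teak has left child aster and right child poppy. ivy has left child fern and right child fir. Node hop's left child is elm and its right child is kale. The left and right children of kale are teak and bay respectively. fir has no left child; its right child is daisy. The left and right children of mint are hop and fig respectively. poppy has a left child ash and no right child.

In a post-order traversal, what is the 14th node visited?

Post-order visits the left subtree, then the right subtree, then the node.
At plum: go left to mint.
  At mint: go left to hop.
    At hop: go left to elm.
      At elm: go left to lime.
        lime is a leaf — visit lime.
      At elm: no right child.
      Visit elm.
    At hop: go right to kale.
      At kale: go left to teak.
        At teak: go left to aster.
          aster is a leaf — visit aster.
        At teak: go right to poppy.
          At poppy: go left to ash.
            ash is a leaf — visit ash.
          At poppy: no right child.
          Visit poppy.
        Visit teak.
      At kale: go right to bay.
        bay is a leaf — visit bay.
      Visit kale.
    Visit hop.
  At mint: go right to fig.
    fig is a leaf — visit fig.
  Visit mint.
At plum: go right to ivy.
  At ivy: go left to fern.
    fern is a leaf — visit fern.
  At ivy: go right to fir.
    At fir: no left child.
    At fir: go right to daisy.
      daisy is a leaf — visit daisy.
    Visit fir.
  Visit ivy.
Visit plum.
Full post-order sequence: lime, elm, aster, ash, poppy, teak, bay, kale, hop, fig, mint, fern, daisy, fir, ivy, plum.

fir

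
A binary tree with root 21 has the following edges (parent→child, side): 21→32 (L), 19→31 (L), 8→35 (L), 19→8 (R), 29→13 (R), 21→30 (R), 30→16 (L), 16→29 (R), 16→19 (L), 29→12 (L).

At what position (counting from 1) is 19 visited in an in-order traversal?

4

In-order visits the left subtree, then the node, then the right subtree.
At 21: go left to 32.
  32 is a leaf — visit 32.
Visit 21.
At 21: go right to 30.
  At 30: go left to 16.
    At 16: go left to 19.
      At 19: go left to 31.
        31 is a leaf — visit 31.
      Visit 19.
      At 19: go right to 8.
        At 8: go left to 35.
          35 is a leaf — visit 35.
        Visit 8.
        At 8: no right child.
    Visit 16.
    At 16: go right to 29.
      At 29: go left to 12.
        12 is a leaf — visit 12.
      Visit 29.
      At 29: go right to 13.
        13 is a leaf — visit 13.
  Visit 30.
  At 30: no right child.
Full in-order sequence: 32, 21, 31, 19, 35, 8, 16, 12, 29, 13, 30.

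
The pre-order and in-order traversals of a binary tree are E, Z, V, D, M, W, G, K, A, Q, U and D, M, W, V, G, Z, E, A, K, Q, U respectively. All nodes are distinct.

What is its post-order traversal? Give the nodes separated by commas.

W, M, D, G, V, Z, A, U, Q, K, E

The first element of pre-order is the root; it splits in-order into left and right subtrees.
Root E: left subtree has 6 nodes {D, M, W, V, G, Z}, right has 4 {A, K, Q, U}.
  Root Z: left subtree has 5 nodes {D, M, W, V, G}, right has 0 { }.
    Root V: left subtree has 3 nodes {D, M, W}, right has 1 {G}.
      Root D: left subtree has 0 nodes { }, right has 2 {M, W}.
        Root M: left subtree has 0 nodes { }, right has 1 {W}.
  Root K: left subtree has 1 node {A}, right has 2 {Q, U}.
    Root Q: left subtree has 0 nodes { }, right has 1 {U}.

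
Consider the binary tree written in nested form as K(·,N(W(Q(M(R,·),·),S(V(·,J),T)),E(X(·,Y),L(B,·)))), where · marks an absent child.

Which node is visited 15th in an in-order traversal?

In-order visits the left subtree, then the node, then the right subtree.
At K: no left child.
Visit K.
At K: go right to N.
  At N: go left to W.
    At W: go left to Q.
      At Q: go left to M.
        At M: go left to R.
          R is a leaf — visit R.
        Visit M.
        At M: no right child.
      Visit Q.
      At Q: no right child.
    Visit W.
    At W: go right to S.
      At S: go left to V.
        At V: no left child.
        Visit V.
        At V: go right to J.
          J is a leaf — visit J.
      Visit S.
      At S: go right to T.
        T is a leaf — visit T.
  Visit N.
  At N: go right to E.
    At E: go left to X.
      At X: no left child.
      Visit X.
      At X: go right to Y.
        Y is a leaf — visit Y.
    Visit E.
    At E: go right to L.
      At L: go left to B.
        B is a leaf — visit B.
      Visit L.
      At L: no right child.
Full in-order sequence: K, R, M, Q, W, V, J, S, T, N, X, Y, E, B, L.

L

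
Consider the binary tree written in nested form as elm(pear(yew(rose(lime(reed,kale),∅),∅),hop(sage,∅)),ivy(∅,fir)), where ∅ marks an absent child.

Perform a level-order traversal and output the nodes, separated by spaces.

Level-order visits nodes level by level from the root, left to right within each level.
Level 0: elm
Level 1: pear, ivy
Level 2: yew, hop, fir
Level 3: rose, sage
Level 4: lime
Level 5: reed, kale

elm pear ivy yew hop fir rose sage lime reed kale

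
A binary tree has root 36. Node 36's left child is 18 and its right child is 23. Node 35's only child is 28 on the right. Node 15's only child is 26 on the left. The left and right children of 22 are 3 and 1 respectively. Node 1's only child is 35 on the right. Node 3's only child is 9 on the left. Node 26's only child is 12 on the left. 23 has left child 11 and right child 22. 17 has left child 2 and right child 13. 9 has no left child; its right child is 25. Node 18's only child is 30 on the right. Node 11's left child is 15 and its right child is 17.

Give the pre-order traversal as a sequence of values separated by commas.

Pre-order visits the node, then its left subtree, then its right subtree.
Visit 36.
At 36: go left to 18.
  Visit 18.
  At 18: no left child.
  At 18: go right to 30.
    30 is a leaf — visit 30.
At 36: go right to 23.
  Visit 23.
  At 23: go left to 11.
    Visit 11.
    At 11: go left to 15.
      Visit 15.
      At 15: go left to 26.
        Visit 26.
        At 26: go left to 12.
          12 is a leaf — visit 12.
        At 26: no right child.
      At 15: no right child.
    At 11: go right to 17.
      Visit 17.
      At 17: go left to 2.
        2 is a leaf — visit 2.
      At 17: go right to 13.
        13 is a leaf — visit 13.
  At 23: go right to 22.
    Visit 22.
    At 22: go left to 3.
      Visit 3.
      At 3: go left to 9.
        Visit 9.
        At 9: no left child.
        At 9: go right to 25.
          25 is a leaf — visit 25.
      At 3: no right child.
    At 22: go right to 1.
      Visit 1.
      At 1: no left child.
      At 1: go right to 35.
        Visit 35.
        At 35: no left child.
        At 35: go right to 28.
          28 is a leaf — visit 28.

36, 18, 30, 23, 11, 15, 26, 12, 17, 2, 13, 22, 3, 9, 25, 1, 35, 28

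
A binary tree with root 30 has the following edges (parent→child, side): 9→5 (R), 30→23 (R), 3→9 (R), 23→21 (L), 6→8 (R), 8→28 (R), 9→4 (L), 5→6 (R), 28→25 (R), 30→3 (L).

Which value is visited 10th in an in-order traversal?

21

In-order visits the left subtree, then the node, then the right subtree.
At 30: go left to 3.
  At 3: no left child.
  Visit 3.
  At 3: go right to 9.
    At 9: go left to 4.
      4 is a leaf — visit 4.
    Visit 9.
    At 9: go right to 5.
      At 5: no left child.
      Visit 5.
      At 5: go right to 6.
        At 6: no left child.
        Visit 6.
        At 6: go right to 8.
          At 8: no left child.
          Visit 8.
          At 8: go right to 28.
            At 28: no left child.
            Visit 28.
            At 28: go right to 25.
              25 is a leaf — visit 25.
Visit 30.
At 30: go right to 23.
  At 23: go left to 21.
    21 is a leaf — visit 21.
  Visit 23.
  At 23: no right child.
Full in-order sequence: 3, 4, 9, 5, 6, 8, 28, 25, 30, 21, 23.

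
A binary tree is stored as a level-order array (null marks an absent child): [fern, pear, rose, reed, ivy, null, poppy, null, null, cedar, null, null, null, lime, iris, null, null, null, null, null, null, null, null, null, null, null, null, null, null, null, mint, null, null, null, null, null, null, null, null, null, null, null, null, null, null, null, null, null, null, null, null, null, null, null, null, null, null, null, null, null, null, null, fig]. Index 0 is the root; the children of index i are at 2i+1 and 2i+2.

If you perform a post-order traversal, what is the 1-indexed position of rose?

Post-order visits the left subtree, then the right subtree, then the node.
At fern: go left to pear.
  At pear: go left to reed.
    reed is a leaf — visit reed.
  At pear: go right to ivy.
    At ivy: go left to cedar.
      cedar is a leaf — visit cedar.
    At ivy: no right child.
    Visit ivy.
  Visit pear.
At fern: go right to rose.
  At rose: no left child.
  At rose: go right to poppy.
    At poppy: go left to lime.
      lime is a leaf — visit lime.
    At poppy: go right to iris.
      At iris: no left child.
      At iris: go right to mint.
        At mint: no left child.
        At mint: go right to fig.
          fig is a leaf — visit fig.
        Visit mint.
      Visit iris.
    Visit poppy.
  Visit rose.
Visit fern.
Full post-order sequence: reed, cedar, ivy, pear, lime, fig, mint, iris, poppy, rose, fern.

10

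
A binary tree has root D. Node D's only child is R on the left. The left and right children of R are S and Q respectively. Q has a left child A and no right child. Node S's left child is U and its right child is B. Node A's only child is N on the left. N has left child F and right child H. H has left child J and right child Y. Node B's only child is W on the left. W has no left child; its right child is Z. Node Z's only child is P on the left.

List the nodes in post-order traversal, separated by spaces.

U P Z W B S F J Y H N A Q R D

Post-order visits the left subtree, then the right subtree, then the node.
At D: go left to R.
  At R: go left to S.
    At S: go left to U.
      U is a leaf — visit U.
    At S: go right to B.
      At B: go left to W.
        At W: no left child.
        At W: go right to Z.
          At Z: go left to P.
            P is a leaf — visit P.
          At Z: no right child.
          Visit Z.
        Visit W.
      At B: no right child.
      Visit B.
    Visit S.
  At R: go right to Q.
    At Q: go left to A.
      At A: go left to N.
        At N: go left to F.
          F is a leaf — visit F.
        At N: go right to H.
          At H: go left to J.
            J is a leaf — visit J.
          At H: go right to Y.
            Y is a leaf — visit Y.
          Visit H.
        Visit N.
      At A: no right child.
      Visit A.
    At Q: no right child.
    Visit Q.
  Visit R.
At D: no right child.
Visit D.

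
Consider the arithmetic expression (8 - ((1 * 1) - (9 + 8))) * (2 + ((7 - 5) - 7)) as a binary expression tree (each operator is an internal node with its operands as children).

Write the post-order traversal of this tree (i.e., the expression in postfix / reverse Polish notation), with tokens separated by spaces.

Post-order on an expression tree gives postfix notation: for each operator, emit left operand, right operand, then the operator.

8 1 1 * 9 8 + - - 2 7 5 - 7 - + *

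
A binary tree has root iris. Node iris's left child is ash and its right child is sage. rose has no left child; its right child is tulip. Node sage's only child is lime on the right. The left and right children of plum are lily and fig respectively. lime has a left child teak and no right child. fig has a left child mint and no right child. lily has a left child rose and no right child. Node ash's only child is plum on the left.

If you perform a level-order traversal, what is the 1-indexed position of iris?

1

Level-order visits nodes level by level from the root, left to right within each level.
Level 0: iris
Level 1: ash, sage
Level 2: plum, lime
Level 3: lily, fig, teak
Level 4: rose, mint
Level 5: tulip
Full level-order sequence: iris, ash, sage, plum, lime, lily, fig, teak, rose, mint, tulip.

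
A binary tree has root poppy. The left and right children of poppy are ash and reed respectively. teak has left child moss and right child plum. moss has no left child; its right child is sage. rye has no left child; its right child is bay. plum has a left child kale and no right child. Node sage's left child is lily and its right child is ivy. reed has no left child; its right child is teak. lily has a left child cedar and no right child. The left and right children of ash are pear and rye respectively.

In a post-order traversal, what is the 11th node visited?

Post-order visits the left subtree, then the right subtree, then the node.
At poppy: go left to ash.
  At ash: go left to pear.
    pear is a leaf — visit pear.
  At ash: go right to rye.
    At rye: no left child.
    At rye: go right to bay.
      bay is a leaf — visit bay.
    Visit rye.
  Visit ash.
At poppy: go right to reed.
  At reed: no left child.
  At reed: go right to teak.
    At teak: go left to moss.
      At moss: no left child.
      At moss: go right to sage.
        At sage: go left to lily.
          At lily: go left to cedar.
            cedar is a leaf — visit cedar.
          At lily: no right child.
          Visit lily.
        At sage: go right to ivy.
          ivy is a leaf — visit ivy.
        Visit sage.
      Visit moss.
    At teak: go right to plum.
      At plum: go left to kale.
        kale is a leaf — visit kale.
      At plum: no right child.
      Visit plum.
    Visit teak.
  Visit reed.
Visit poppy.
Full post-order sequence: pear, bay, rye, ash, cedar, lily, ivy, sage, moss, kale, plum, teak, reed, poppy.

plum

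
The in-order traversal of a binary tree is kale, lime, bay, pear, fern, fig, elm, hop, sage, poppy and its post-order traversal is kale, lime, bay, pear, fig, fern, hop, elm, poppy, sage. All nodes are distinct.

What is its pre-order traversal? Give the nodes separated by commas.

sage, elm, fern, pear, bay, lime, kale, fig, hop, poppy

The last element of post-order is the root; it splits in-order into left and right subtrees.
Root sage: left subtree has 8 nodes {kale, lime, bay, pear, fern, fig, elm, hop}, right has 1 {poppy}.
  Root elm: left subtree has 6 nodes {kale, lime, bay, pear, fern, fig}, right has 1 {hop}.
    Root fern: left subtree has 4 nodes {kale, lime, bay, pear}, right has 1 {fig}.
      Root pear: left subtree has 3 nodes {kale, lime, bay}, right has 0 { }.
        Root bay: left subtree has 2 nodes {kale, lime}, right has 0 { }.
          Root lime: left subtree has 1 node {kale}, right has 0 { }.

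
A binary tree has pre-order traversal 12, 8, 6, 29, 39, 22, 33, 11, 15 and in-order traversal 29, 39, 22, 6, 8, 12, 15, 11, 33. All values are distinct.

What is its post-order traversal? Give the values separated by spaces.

The first element of pre-order is the root; it splits in-order into left and right subtrees.
Root 12: left subtree has 5 nodes {29, 39, 22, 6, 8}, right has 3 {15, 11, 33}.
  Root 8: left subtree has 4 nodes {29, 39, 22, 6}, right has 0 { }.
    Root 6: left subtree has 3 nodes {29, 39, 22}, right has 0 { }.
      Root 29: left subtree has 0 nodes { }, right has 2 {39, 22}.
        Root 39: left subtree has 0 nodes { }, right has 1 {22}.
  Root 33: left subtree has 2 nodes {15, 11}, right has 0 { }.
    Root 11: left subtree has 1 node {15}, right has 0 { }.

22 39 29 6 8 15 11 33 12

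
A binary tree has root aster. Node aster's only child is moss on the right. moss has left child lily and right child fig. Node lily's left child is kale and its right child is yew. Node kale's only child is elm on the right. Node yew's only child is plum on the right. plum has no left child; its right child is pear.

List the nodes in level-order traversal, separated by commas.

aster, moss, lily, fig, kale, yew, elm, plum, pear

Level-order visits nodes level by level from the root, left to right within each level.
Level 0: aster
Level 1: moss
Level 2: lily, fig
Level 3: kale, yew
Level 4: elm, plum
Level 5: pear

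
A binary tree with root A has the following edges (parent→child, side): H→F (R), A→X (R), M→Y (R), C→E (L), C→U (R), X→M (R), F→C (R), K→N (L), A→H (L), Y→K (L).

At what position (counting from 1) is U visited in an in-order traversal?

5

In-order visits the left subtree, then the node, then the right subtree.
At A: go left to H.
  At H: no left child.
  Visit H.
  At H: go right to F.
    At F: no left child.
    Visit F.
    At F: go right to C.
      At C: go left to E.
        E is a leaf — visit E.
      Visit C.
      At C: go right to U.
        U is a leaf — visit U.
Visit A.
At A: go right to X.
  At X: no left child.
  Visit X.
  At X: go right to M.
    At M: no left child.
    Visit M.
    At M: go right to Y.
      At Y: go left to K.
        At K: go left to N.
          N is a leaf — visit N.
        Visit K.
        At K: no right child.
      Visit Y.
      At Y: no right child.
Full in-order sequence: H, F, E, C, U, A, X, M, N, K, Y.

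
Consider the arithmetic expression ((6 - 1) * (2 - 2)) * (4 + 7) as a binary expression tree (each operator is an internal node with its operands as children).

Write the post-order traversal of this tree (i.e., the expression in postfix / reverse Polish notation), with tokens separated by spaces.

Post-order on an expression tree gives postfix notation: for each operator, emit left operand, right operand, then the operator.

6 1 - 2 2 - * 4 7 + *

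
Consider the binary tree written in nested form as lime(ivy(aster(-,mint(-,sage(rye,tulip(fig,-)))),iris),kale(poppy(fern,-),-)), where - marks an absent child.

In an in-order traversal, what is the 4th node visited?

In-order visits the left subtree, then the node, then the right subtree.
At lime: go left to ivy.
  At ivy: go left to aster.
    At aster: no left child.
    Visit aster.
    At aster: go right to mint.
      At mint: no left child.
      Visit mint.
      At mint: go right to sage.
        At sage: go left to rye.
          rye is a leaf — visit rye.
        Visit sage.
        At sage: go right to tulip.
          At tulip: go left to fig.
            fig is a leaf — visit fig.
          Visit tulip.
          At tulip: no right child.
  Visit ivy.
  At ivy: go right to iris.
    iris is a leaf — visit iris.
Visit lime.
At lime: go right to kale.
  At kale: go left to poppy.
    At poppy: go left to fern.
      fern is a leaf — visit fern.
    Visit poppy.
    At poppy: no right child.
  Visit kale.
  At kale: no right child.
Full in-order sequence: aster, mint, rye, sage, fig, tulip, ivy, iris, lime, fern, poppy, kale.

sage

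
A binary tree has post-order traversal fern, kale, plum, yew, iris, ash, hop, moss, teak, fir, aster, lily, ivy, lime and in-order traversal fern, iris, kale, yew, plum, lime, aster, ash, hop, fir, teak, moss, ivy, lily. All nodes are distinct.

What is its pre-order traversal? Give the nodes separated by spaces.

The last element of post-order is the root; it splits in-order into left and right subtrees.
Root lime: left subtree has 5 nodes {fern, iris, kale, yew, plum}, right has 8 {aster, ash, hop, fir, teak, moss, ivy, lily}.
  Root iris: left subtree has 1 node {fern}, right has 3 {kale, yew, plum}.
    Root yew: left subtree has 1 node {kale}, right has 1 {plum}.
  Root ivy: left subtree has 6 nodes {aster, ash, hop, fir, teak, moss}, right has 1 {lily}.
    Root aster: left subtree has 0 nodes { }, right has 5 {ash, hop, fir, teak, moss}.
      Root fir: left subtree has 2 nodes {ash, hop}, right has 2 {teak, moss}.
        Root hop: left subtree has 1 node {ash}, right has 0 { }.
        Root teak: left subtree has 0 nodes { }, right has 1 {moss}.

lime iris fern yew kale plum ivy aster fir hop ash teak moss lily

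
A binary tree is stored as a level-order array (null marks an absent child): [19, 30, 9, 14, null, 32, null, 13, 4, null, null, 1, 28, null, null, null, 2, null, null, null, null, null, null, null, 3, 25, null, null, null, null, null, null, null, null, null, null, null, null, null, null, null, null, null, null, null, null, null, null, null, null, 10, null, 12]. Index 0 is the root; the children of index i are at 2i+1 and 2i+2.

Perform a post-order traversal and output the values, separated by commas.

2, 13, 4, 14, 30, 10, 3, 1, 12, 25, 28, 32, 9, 19

Post-order visits the left subtree, then the right subtree, then the node.
At 19: go left to 30.
  At 30: go left to 14.
    At 14: go left to 13.
      At 13: no left child.
      At 13: go right to 2.
        2 is a leaf — visit 2.
      Visit 13.
    At 14: go right to 4.
      4 is a leaf — visit 4.
    Visit 14.
  At 30: no right child.
  Visit 30.
At 19: go right to 9.
  At 9: go left to 32.
    At 32: go left to 1.
      At 1: no left child.
      At 1: go right to 3.
        At 3: no left child.
        At 3: go right to 10.
          10 is a leaf — visit 10.
        Visit 3.
      Visit 1.
    At 32: go right to 28.
      At 28: go left to 25.
        At 25: no left child.
        At 25: go right to 12.
          12 is a leaf — visit 12.
        Visit 25.
      At 28: no right child.
      Visit 28.
    Visit 32.
  At 9: no right child.
  Visit 9.
Visit 19.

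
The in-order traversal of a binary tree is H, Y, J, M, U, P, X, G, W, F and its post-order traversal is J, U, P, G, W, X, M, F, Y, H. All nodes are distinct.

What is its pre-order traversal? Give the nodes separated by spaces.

The last element of post-order is the root; it splits in-order into left and right subtrees.
Root H: left subtree has 0 nodes { }, right has 9 {Y, J, M, U, P, X, G, W, F}.
  Root Y: left subtree has 0 nodes { }, right has 8 {J, M, U, P, X, G, W, F}.
    Root F: left subtree has 7 nodes {J, M, U, P, X, G, W}, right has 0 { }.
      Root M: left subtree has 1 node {J}, right has 5 {U, P, X, G, W}.
        Root X: left subtree has 2 nodes {U, P}, right has 2 {G, W}.
          Root P: left subtree has 1 node {U}, right has 0 { }.
          Root W: left subtree has 1 node {G}, right has 0 { }.

H Y F M J X P U W G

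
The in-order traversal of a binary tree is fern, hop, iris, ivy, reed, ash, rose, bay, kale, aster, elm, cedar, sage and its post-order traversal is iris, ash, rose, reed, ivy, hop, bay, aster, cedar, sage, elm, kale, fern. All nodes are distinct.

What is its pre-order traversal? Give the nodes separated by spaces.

The last element of post-order is the root; it splits in-order into left and right subtrees.
Root fern: left subtree has 0 nodes { }, right has 12 {hop, iris, ivy, reed, ash, rose, bay, kale, aster, elm, cedar, sage}.
  Root kale: left subtree has 7 nodes {hop, iris, ivy, reed, ash, rose, bay}, right has 4 {aster, elm, cedar, sage}.
    Root bay: left subtree has 6 nodes {hop, iris, ivy, reed, ash, rose}, right has 0 { }.
      Root hop: left subtree has 0 nodes { }, right has 5 {iris, ivy, reed, ash, rose}.
        Root ivy: left subtree has 1 node {iris}, right has 3 {reed, ash, rose}.
          Root reed: left subtree has 0 nodes { }, right has 2 {ash, rose}.
            Root rose: left subtree has 1 node {ash}, right has 0 { }.
    Root elm: left subtree has 1 node {aster}, right has 2 {cedar, sage}.
      Root sage: left subtree has 1 node {cedar}, right has 0 { }.

fern kale bay hop ivy iris reed rose ash elm aster sage cedar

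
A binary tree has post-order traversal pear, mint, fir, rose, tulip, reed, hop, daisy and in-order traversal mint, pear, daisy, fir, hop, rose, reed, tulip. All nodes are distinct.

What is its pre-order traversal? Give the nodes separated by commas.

The last element of post-order is the root; it splits in-order into left and right subtrees.
Root daisy: left subtree has 2 nodes {mint, pear}, right has 5 {fir, hop, rose, reed, tulip}.
  Root mint: left subtree has 0 nodes { }, right has 1 {pear}.
  Root hop: left subtree has 1 node {fir}, right has 3 {rose, reed, tulip}.
    Root reed: left subtree has 1 node {rose}, right has 1 {tulip}.

daisy, mint, pear, hop, fir, reed, rose, tulip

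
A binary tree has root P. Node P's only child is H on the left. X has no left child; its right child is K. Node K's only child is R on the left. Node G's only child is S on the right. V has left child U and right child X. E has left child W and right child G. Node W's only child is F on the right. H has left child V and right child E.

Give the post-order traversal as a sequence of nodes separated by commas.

U, R, K, X, V, F, W, S, G, E, H, P

Post-order visits the left subtree, then the right subtree, then the node.
At P: go left to H.
  At H: go left to V.
    At V: go left to U.
      U is a leaf — visit U.
    At V: go right to X.
      At X: no left child.
      At X: go right to K.
        At K: go left to R.
          R is a leaf — visit R.
        At K: no right child.
        Visit K.
      Visit X.
    Visit V.
  At H: go right to E.
    At E: go left to W.
      At W: no left child.
      At W: go right to F.
        F is a leaf — visit F.
      Visit W.
    At E: go right to G.
      At G: no left child.
      At G: go right to S.
        S is a leaf — visit S.
      Visit G.
    Visit E.
  Visit H.
At P: no right child.
Visit P.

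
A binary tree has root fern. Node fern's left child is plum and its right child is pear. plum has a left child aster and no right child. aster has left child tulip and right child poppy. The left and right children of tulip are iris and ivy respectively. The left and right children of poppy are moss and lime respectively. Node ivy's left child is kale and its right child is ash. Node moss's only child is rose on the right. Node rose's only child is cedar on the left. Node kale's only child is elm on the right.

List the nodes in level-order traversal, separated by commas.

fern, plum, pear, aster, tulip, poppy, iris, ivy, moss, lime, kale, ash, rose, elm, cedar

Level-order visits nodes level by level from the root, left to right within each level.
Level 0: fern
Level 1: plum, pear
Level 2: aster
Level 3: tulip, poppy
Level 4: iris, ivy, moss, lime
Level 5: kale, ash, rose
Level 6: elm, cedar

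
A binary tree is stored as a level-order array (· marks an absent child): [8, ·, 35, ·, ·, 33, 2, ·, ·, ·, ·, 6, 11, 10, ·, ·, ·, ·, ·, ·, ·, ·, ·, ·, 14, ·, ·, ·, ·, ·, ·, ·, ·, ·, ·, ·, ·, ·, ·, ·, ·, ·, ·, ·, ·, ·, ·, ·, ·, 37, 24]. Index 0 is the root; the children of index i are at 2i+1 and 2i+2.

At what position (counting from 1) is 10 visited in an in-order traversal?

In-order visits the left subtree, then the node, then the right subtree.
At 8: no left child.
Visit 8.
At 8: go right to 35.
  At 35: go left to 33.
    At 33: go left to 6.
      At 6: no left child.
      Visit 6.
      At 6: go right to 14.
        At 14: go left to 37.
          37 is a leaf — visit 37.
        Visit 14.
        At 14: go right to 24.
          24 is a leaf — visit 24.
    Visit 33.
    At 33: go right to 11.
      11 is a leaf — visit 11.
  Visit 35.
  At 35: go right to 2.
    At 2: go left to 10.
      10 is a leaf — visit 10.
    Visit 2.
    At 2: no right child.
Full in-order sequence: 8, 6, 37, 14, 24, 33, 11, 35, 10, 2.

9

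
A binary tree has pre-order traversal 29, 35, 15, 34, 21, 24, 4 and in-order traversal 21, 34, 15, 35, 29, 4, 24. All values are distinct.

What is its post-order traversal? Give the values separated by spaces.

The first element of pre-order is the root; it splits in-order into left and right subtrees.
Root 29: left subtree has 4 nodes {21, 34, 15, 35}, right has 2 {4, 24}.
  Root 35: left subtree has 3 nodes {21, 34, 15}, right has 0 { }.
    Root 15: left subtree has 2 nodes {21, 34}, right has 0 { }.
      Root 34: left subtree has 1 node {21}, right has 0 { }.
  Root 24: left subtree has 1 node {4}, right has 0 { }.

21 34 15 35 4 24 29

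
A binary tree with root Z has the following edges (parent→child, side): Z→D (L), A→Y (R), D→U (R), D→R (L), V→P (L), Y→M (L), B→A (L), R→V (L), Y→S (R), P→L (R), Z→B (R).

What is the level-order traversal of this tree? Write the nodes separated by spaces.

Z D B R U A V Y P M S L

Level-order visits nodes level by level from the root, left to right within each level.
Level 0: Z
Level 1: D, B
Level 2: R, U, A
Level 3: V, Y
Level 4: P, M, S
Level 5: L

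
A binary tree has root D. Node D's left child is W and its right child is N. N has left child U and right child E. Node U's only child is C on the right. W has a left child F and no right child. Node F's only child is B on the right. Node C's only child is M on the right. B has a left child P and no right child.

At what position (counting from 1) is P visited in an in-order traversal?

2

In-order visits the left subtree, then the node, then the right subtree.
At D: go left to W.
  At W: go left to F.
    At F: no left child.
    Visit F.
    At F: go right to B.
      At B: go left to P.
        P is a leaf — visit P.
      Visit B.
      At B: no right child.
  Visit W.
  At W: no right child.
Visit D.
At D: go right to N.
  At N: go left to U.
    At U: no left child.
    Visit U.
    At U: go right to C.
      At C: no left child.
      Visit C.
      At C: go right to M.
        M is a leaf — visit M.
  Visit N.
  At N: go right to E.
    E is a leaf — visit E.
Full in-order sequence: F, P, B, W, D, U, C, M, N, E.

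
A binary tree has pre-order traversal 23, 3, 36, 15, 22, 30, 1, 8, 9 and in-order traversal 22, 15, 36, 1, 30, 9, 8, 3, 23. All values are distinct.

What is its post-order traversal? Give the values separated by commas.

The first element of pre-order is the root; it splits in-order into left and right subtrees.
Root 23: left subtree has 8 nodes {22, 15, 36, 1, 30, 9, 8, 3}, right has 0 { }.
  Root 3: left subtree has 7 nodes {22, 15, 36, 1, 30, 9, 8}, right has 0 { }.
    Root 36: left subtree has 2 nodes {22, 15}, right has 4 {1, 30, 9, 8}.
      Root 15: left subtree has 1 node {22}, right has 0 { }.
      Root 30: left subtree has 1 node {1}, right has 2 {9, 8}.
        Root 8: left subtree has 1 node {9}, right has 0 { }.

22, 15, 1, 9, 8, 30, 36, 3, 23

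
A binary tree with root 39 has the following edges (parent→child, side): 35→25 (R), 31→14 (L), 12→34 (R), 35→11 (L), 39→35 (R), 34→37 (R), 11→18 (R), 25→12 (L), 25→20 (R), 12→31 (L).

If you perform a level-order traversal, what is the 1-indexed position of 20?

Level-order visits nodes level by level from the root, left to right within each level.
Level 0: 39
Level 1: 35
Level 2: 11, 25
Level 3: 18, 12, 20
Level 4: 31, 34
Level 5: 14, 37
Full level-order sequence: 39, 35, 11, 25, 18, 12, 20, 31, 34, 14, 37.

7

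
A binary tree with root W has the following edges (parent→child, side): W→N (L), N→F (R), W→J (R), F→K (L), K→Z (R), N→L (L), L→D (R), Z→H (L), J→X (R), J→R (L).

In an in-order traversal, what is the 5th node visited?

In-order visits the left subtree, then the node, then the right subtree.
At W: go left to N.
  At N: go left to L.
    At L: no left child.
    Visit L.
    At L: go right to D.
      D is a leaf — visit D.
  Visit N.
  At N: go right to F.
    At F: go left to K.
      At K: no left child.
      Visit K.
      At K: go right to Z.
        At Z: go left to H.
          H is a leaf — visit H.
        Visit Z.
        At Z: no right child.
    Visit F.
    At F: no right child.
Visit W.
At W: go right to J.
  At J: go left to R.
    R is a leaf — visit R.
  Visit J.
  At J: go right to X.
    X is a leaf — visit X.
Full in-order sequence: L, D, N, K, H, Z, F, W, R, J, X.

H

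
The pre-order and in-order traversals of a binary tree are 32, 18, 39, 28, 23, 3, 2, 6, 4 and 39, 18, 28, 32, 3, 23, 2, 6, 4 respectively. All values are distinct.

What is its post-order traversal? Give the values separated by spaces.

The first element of pre-order is the root; it splits in-order into left and right subtrees.
Root 32: left subtree has 3 nodes {39, 18, 28}, right has 5 {3, 23, 2, 6, 4}.
  Root 18: left subtree has 1 node {39}, right has 1 {28}.
  Root 23: left subtree has 1 node {3}, right has 3 {2, 6, 4}.
    Root 2: left subtree has 0 nodes { }, right has 2 {6, 4}.
      Root 6: left subtree has 0 nodes { }, right has 1 {4}.

39 28 18 3 4 6 2 23 32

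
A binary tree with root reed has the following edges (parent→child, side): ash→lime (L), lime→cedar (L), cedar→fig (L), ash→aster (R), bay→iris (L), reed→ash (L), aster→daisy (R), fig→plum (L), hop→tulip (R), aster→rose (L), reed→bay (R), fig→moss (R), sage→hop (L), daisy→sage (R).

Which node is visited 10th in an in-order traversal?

In-order visits the left subtree, then the node, then the right subtree.
At reed: go left to ash.
  At ash: go left to lime.
    At lime: go left to cedar.
      At cedar: go left to fig.
        At fig: go left to plum.
          plum is a leaf — visit plum.
        Visit fig.
        At fig: go right to moss.
          moss is a leaf — visit moss.
      Visit cedar.
      At cedar: no right child.
    Visit lime.
    At lime: no right child.
  Visit ash.
  At ash: go right to aster.
    At aster: go left to rose.
      rose is a leaf — visit rose.
    Visit aster.
    At aster: go right to daisy.
      At daisy: no left child.
      Visit daisy.
      At daisy: go right to sage.
        At sage: go left to hop.
          At hop: no left child.
          Visit hop.
          At hop: go right to tulip.
            tulip is a leaf — visit tulip.
        Visit sage.
        At sage: no right child.
Visit reed.
At reed: go right to bay.
  At bay: go left to iris.
    iris is a leaf — visit iris.
  Visit bay.
  At bay: no right child.
Full in-order sequence: plum, fig, moss, cedar, lime, ash, rose, aster, daisy, hop, tulip, sage, reed, iris, bay.

hop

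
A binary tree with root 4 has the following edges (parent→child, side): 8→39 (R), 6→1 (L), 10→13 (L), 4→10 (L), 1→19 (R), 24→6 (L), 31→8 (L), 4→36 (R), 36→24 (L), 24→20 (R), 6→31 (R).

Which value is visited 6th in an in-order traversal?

6

In-order visits the left subtree, then the node, then the right subtree.
At 4: go left to 10.
  At 10: go left to 13.
    13 is a leaf — visit 13.
  Visit 10.
  At 10: no right child.
Visit 4.
At 4: go right to 36.
  At 36: go left to 24.
    At 24: go left to 6.
      At 6: go left to 1.
        At 1: no left child.
        Visit 1.
        At 1: go right to 19.
          19 is a leaf — visit 19.
      Visit 6.
      At 6: go right to 31.
        At 31: go left to 8.
          At 8: no left child.
          Visit 8.
          At 8: go right to 39.
            39 is a leaf — visit 39.
        Visit 31.
        At 31: no right child.
    Visit 24.
    At 24: go right to 20.
      20 is a leaf — visit 20.
  Visit 36.
  At 36: no right child.
Full in-order sequence: 13, 10, 4, 1, 19, 6, 8, 39, 31, 24, 20, 36.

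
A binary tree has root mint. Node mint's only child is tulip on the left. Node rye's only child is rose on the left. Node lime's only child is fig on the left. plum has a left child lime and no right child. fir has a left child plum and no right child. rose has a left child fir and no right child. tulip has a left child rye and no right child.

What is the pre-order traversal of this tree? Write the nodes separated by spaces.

Pre-order visits the node, then its left subtree, then its right subtree.
Visit mint.
At mint: go left to tulip.
  Visit tulip.
  At tulip: go left to rye.
    Visit rye.
    At rye: go left to rose.
      Visit rose.
      At rose: go left to fir.
        Visit fir.
        At fir: go left to plum.
          Visit plum.
          At plum: go left to lime.
            Visit lime.
            At lime: go left to fig.
              fig is a leaf — visit fig.
            At lime: no right child.
          At plum: no right child.
        At fir: no right child.
      At rose: no right child.
    At rye: no right child.
  At tulip: no right child.
At mint: no right child.

mint tulip rye rose fir plum lime fig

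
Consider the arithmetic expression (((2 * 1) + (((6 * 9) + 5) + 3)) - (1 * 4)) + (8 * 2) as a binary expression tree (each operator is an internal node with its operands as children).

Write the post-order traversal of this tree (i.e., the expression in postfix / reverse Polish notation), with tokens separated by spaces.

Post-order on an expression tree gives postfix notation: for each operator, emit left operand, right operand, then the operator.

2 1 * 6 9 * 5 + 3 + + 1 4 * - 8 2 * +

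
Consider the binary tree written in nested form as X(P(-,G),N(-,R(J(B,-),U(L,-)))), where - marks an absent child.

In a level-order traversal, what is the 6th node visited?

J

Level-order visits nodes level by level from the root, left to right within each level.
Level 0: X
Level 1: P, N
Level 2: G, R
Level 3: J, U
Level 4: B, L
Full level-order sequence: X, P, N, G, R, J, U, B, L.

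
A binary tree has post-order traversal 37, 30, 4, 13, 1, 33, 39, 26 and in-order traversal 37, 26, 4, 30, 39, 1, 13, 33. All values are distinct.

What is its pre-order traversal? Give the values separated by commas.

26, 37, 39, 4, 30, 33, 1, 13

The last element of post-order is the root; it splits in-order into left and right subtrees.
Root 26: left subtree has 1 node {37}, right has 6 {4, 30, 39, 1, 13, 33}.
  Root 39: left subtree has 2 nodes {4, 30}, right has 3 {1, 13, 33}.
    Root 4: left subtree has 0 nodes { }, right has 1 {30}.
    Root 33: left subtree has 2 nodes {1, 13}, right has 0 { }.
      Root 1: left subtree has 0 nodes { }, right has 1 {13}.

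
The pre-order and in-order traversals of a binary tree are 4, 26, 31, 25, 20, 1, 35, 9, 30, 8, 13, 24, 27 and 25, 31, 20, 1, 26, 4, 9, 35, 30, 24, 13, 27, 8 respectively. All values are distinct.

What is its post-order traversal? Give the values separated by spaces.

25 1 20 31 26 9 24 27 13 8 30 35 4

The first element of pre-order is the root; it splits in-order into left and right subtrees.
Root 4: left subtree has 5 nodes {25, 31, 20, 1, 26}, right has 7 {9, 35, 30, 24, 13, 27, 8}.
  Root 26: left subtree has 4 nodes {25, 31, 20, 1}, right has 0 { }.
    Root 31: left subtree has 1 node {25}, right has 2 {20, 1}.
      Root 20: left subtree has 0 nodes { }, right has 1 {1}.
  Root 35: left subtree has 1 node {9}, right has 5 {30, 24, 13, 27, 8}.
    Root 30: left subtree has 0 nodes { }, right has 4 {24, 13, 27, 8}.
      Root 8: left subtree has 3 nodes {24, 13, 27}, right has 0 { }.
        Root 13: left subtree has 1 node {24}, right has 1 {27}.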